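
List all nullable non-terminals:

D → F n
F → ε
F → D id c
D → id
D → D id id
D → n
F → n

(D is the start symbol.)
ε-productions: F → ε
So F is immediately nullable.
No further non-terminal can be added: every production for the remaining non-terminals contains a terminal or a non-nullable non-terminal.
Nullable = { 'F' }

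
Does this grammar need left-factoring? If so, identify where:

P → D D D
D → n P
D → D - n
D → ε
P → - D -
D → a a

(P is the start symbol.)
Left-factoring is needed when two productions for the same non-terminal
share a common prefix on the right-hand side.

Productions for P:
  P → D D D
  P → - D -
Productions for D:
  D → n P
  D → D - n
  D → ε
  D → a a

No common prefixes found.

Answer: No, left-factoring is not needed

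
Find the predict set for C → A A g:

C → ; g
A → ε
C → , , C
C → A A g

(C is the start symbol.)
PREDICT(C → A A g) = (FIRST(RHS) \ {ε}) ∪ (FOLLOW(C) if ε ∈ FIRST(RHS), i.e. RHS ⇒* ε)
FIRST(A) = { ε }
FIRST(A A g) = { 'g' }
ε ∉ FIRST(A A g), so FOLLOW(C) is not added.
PREDICT(C → A A g) = { 'g' }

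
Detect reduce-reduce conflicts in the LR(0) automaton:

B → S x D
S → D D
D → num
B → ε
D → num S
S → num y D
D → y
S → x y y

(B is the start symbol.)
Augment with B' → B and build the canonical LR(0) collection (I0 = CLOSURE({[B' → . B]}), then GOTO on every symbol after a dot until no new states appear). It has 16 states:
  I0: { [B → . S x D], [B → .], [B' → . B], [D → . num S], [D → . num], [D → . y], [S → . D D], [S → . num y D], [S → . x y y] }  — shift, reduce
  I1: { [B' → B .] }  — accept
  I2: { [D → . num S], [D → . num], [D → . y], [S → D . D] }  — shift
  I3: { [B → S . x D] }  — shift
  I4: { [D → . num S], [D → . num], [D → . y], [D → num . S], [D → num .], [S → . D D], [S → . num y D], [S → . x y y], [S → num . y D] }  — shift, reduce
  I5: { [S → x . y y] }  — shift
  I6: { [D → y .] }  — reduce
  I7: { [S → x y . y] }  — shift
  I8: { [S → x y y .] }  — reduce
  I9: { [D → num S .] }  — reduce
  I10: { [D → . num S], [D → . num], [D → . y], [D → y .], [S → num y . D] }  — shift, reduce
  I11: { [S → num y D .] }  — reduce
  I12: { [D → . num S], [D → . num], [D → . y], [D → num . S], [D → num .], [S → . D D], [S → . num y D], [S → . x y y] }  — shift, reduce
  I13: { [B → S x . D], [D → . num S], [D → . num], [D → . y] }  — shift
  I14: { [B → S x D .] }  — reduce
  I15: { [S → D D .] }  — reduce

No state contains more than one complete item.

Answer: No reduce-reduce conflicts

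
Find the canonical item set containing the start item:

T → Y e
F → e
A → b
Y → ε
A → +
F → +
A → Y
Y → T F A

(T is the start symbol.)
First, augment the grammar with T' → T
I₀ = CLOSURE({ [T' → . T] }):
  [T' → . T] has the dot before T: add [T → . Y e]
  [T → . Y e] has the dot before Y: add [Y → .], [Y → . T F A]
No further items can be added.

I₀ = { [T → . Y e], [T' → . T], [Y → . T F A], [Y → .] }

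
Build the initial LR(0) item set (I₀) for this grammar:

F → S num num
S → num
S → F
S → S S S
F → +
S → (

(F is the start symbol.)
{ [F → . +], [F → . S num num], [F' → . F], [S → . (], [S → . F], [S → . S S S], [S → . num] }

First, augment the grammar with F' → F
I₀ = CLOSURE({ [F' → . F] }):
  [F' → . F] has the dot before F: add [F → . S num num], [F → . +]
  [F → . S num num] has the dot before S: add [S → . num], [S → . F], [S → . S S S], [S → . (]
No further items can be added.

I₀ = { [F → . +], [F → . S num num], [F' → . F], [S → . (], [S → . F], [S → . S S S], [S → . num] }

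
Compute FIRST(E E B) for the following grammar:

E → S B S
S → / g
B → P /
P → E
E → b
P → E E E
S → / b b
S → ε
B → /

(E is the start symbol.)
{ '/', 'b' }

FIRST sets of the non-terminals involved (from the grammar, by fixed-point iteration):
  FIRST(E) = { '/', 'b' }

To compute FIRST(E E B), process the symbols left to right:
Symbol E is a non-terminal. Add FIRST(E) \ {ε} = { '/', 'b' }
E is not nullable (ε ∉ FIRST(E)), so stop here.
FIRST(E E B) = { '/', 'b' }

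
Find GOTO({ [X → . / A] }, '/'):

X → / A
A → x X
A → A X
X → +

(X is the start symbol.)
GOTO(I, '/') = CLOSURE({ [A → αX.β] : [A → α.Xβ] ∈ I, X = '/' })

Items with dot before '/', with the dot advanced:
  [X → . / A] → [X → / . A]
Closure of the advanced items:
  [X → / . A] has the dot before A: add [A → . x X], [A → . A X]

GOTO = { [A → . A X], [A → . x X], [X → / . A] }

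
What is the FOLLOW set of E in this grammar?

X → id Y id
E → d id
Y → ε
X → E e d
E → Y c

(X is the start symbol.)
{ 'e' }

To compute FOLLOW(E), find every occurrence of E on a right-hand side N → α E β: add FIRST(β) \ {ε}, and if β is empty or nullable also add FOLLOW(N). Iterate to a fixed point.

In X → E e d: E is followed by e d, add FIRST(e d) \ {ε} = { 'e' }

Taking the union: FOLLOW(E) = { 'e' }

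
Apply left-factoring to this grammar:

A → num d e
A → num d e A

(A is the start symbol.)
A → num d e A'
A' → ε
A' → A

Left-factoring transforms A → αβ₁ | αβ₂ into A → αA' and A' → β₁ | β₂
(α is the longest common prefix among the alternatives). Repeat until
no nonterminal has two alternatives with a common prefix.

Round 1: A has alternatives sharing prefix 'num d e'. Introduce A': A → num d e A'
  Add: A' → ε
  Add: A' → A

No remaining common prefixes — done.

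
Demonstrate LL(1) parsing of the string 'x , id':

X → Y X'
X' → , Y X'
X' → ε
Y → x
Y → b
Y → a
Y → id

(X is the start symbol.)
LL(1) parsing maintains a stack (initially the start symbol over $) and the input. At each step: if the stack top is a terminal, match it against the current input token; if it is a non-terminal N, replace it with the RHS of M[N, lookahead] (the unique production whose predict set contains the lookahead).

Stack is shown with the top on the left.

Stack     Input     Action
--------------------------
X $       x , id $  output X → Y X'
Y X' $    x , id $  output Y → x
x X' $    x , id $  match 'x'
X' $      , id $    output X' → , Y X'
, Y X' $  , id $    match ','
Y X' $    id $      output Y → id
id X' $   id $      match 'id'
X' $      $         output X' → ε
$         $         accept

The string is accepted.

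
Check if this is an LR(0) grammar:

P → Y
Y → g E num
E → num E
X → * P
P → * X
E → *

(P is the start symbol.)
Yes, the grammar is LR(0)

A grammar is LR(0) if no state in the canonical LR(0) collection has:
  - both a shift item (dot before a terminal) and a complete item (shift-reduce conflict), or
  - two or more complete items (reduce-reduce conflict; the accept item [P' → P .] counts as a complete item here).

Augment with P' → P and build the canonical LR(0) collection (I0 = CLOSURE({[P' → . P]}), then GOTO on every symbol after a dot until no new states appear). It has 13 states:
  I0: { [P → . * X], [P → . Y], [P' → . P], [Y → . g E num] }  — shift
  I1: { [P → * . X], [X → . * P] }  — shift
  I2: { [P' → P .] }  — accept
  I3: { [P → Y .] }  — reduce
  I4: { [E → . *], [E → . num E], [Y → g . E num] }  — shift
  I5: { [E → * .] }  — reduce
  I6: { [Y → g E . num] }  — shift
  I7: { [E → . *], [E → . num E], [E → num . E] }  — shift
  I8: { [E → num E .] }  — reduce
  I9: { [Y → g E num .] }  — reduce
  I10: { [P → . * X], [P → . Y], [X → * . P], [Y → . g E num] }  — shift
  I11: { [P → * X .] }  — reduce
  I12: { [X → * P .] }  — reduce

Every state is either a pure shift/goto state or contains exactly one complete item and nothing to shift — no conflicts. The grammar is LR(0).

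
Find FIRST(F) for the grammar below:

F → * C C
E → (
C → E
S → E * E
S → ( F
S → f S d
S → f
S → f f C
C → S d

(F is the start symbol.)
{ '*' }

To compute FIRST(F), examine every production with F on the left-hand side, reading each right-hand side left to right until a non-nullable symbol is reached.

From F → * C C:
  - '*' is a terminal: add '*' and stop

Collecting: FIRST(F) = { '*' }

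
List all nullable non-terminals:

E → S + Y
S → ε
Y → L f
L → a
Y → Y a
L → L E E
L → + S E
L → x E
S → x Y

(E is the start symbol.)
ε-productions: S → ε
So S is immediately nullable.
No further non-terminal can be added: every production for the remaining non-terminals contains a terminal or a non-nullable non-terminal.
Nullable = { 'S' }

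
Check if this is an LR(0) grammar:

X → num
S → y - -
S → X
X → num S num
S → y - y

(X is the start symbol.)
No. Shift-reduce conflict between [X → num .] and [S → . y - -]

Augment with X' → X and build the canonical LR(0) collection (I0 = CLOSURE({[X' → . X]}), then GOTO on every symbol after a dot until no new states appear). It has 10 states:
  I0: { [X → . num S num], [X → . num], [X' → . X] }  — shift
  I1: { [X' → X .] }  — accept
  I2: { [S → . X], [S → . y - -], [S → . y - y], [X → . num S num], [X → . num], [X → num . S num], [X → num .] }  — shift, reduce
  I3: { [X → num S . num] }  — shift
  I4: { [S → X .] }  — reduce
  I5: { [S → y . - -], [S → y . - y] }  — shift
  I6: { [S → y - . -], [S → y - . y] }  — shift
  I7: { [S → y - - .] }  — reduce
  I8: { [S → y - y .] }  — reduce
  I9: { [X → num S num .] }  — reduce

Conflict in state I2:
  Shift-reduce conflict between [X → num .] and [S → . y - -]
So the grammar is NOT LR(0).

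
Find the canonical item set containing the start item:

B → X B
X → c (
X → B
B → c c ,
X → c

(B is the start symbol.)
{ [B → . X B], [B → . c c ,], [B' → . B], [X → . B], [X → . c (], [X → . c] }

First, augment the grammar with B' → B
I₀ = CLOSURE({ [B' → . B] }):
  [B' → . B] has the dot before B: add [B → . X B], [B → . c c ,]
  [B → . X B] has the dot before X: add [X → . c (], [X → . B], [X → . c]
No further items can be added.

I₀ = { [B → . X B], [B → . c c ,], [B' → . B], [X → . B], [X → . c (], [X → . c] }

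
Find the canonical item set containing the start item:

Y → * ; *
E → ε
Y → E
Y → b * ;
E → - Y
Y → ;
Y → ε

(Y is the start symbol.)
First, augment the grammar with Y' → Y
I₀ = CLOSURE({ [Y' → . Y] }):
  [Y' → . Y] has the dot before Y: add [Y → . * ; *], [Y → . E], [Y → . b * ;], [Y → . ;], [Y → .]
  [Y → . E] has the dot before E: add [E → .], [E → . - Y]
No further items can be added.

I₀ = { [E → . - Y], [E → .], [Y → . * ; *], [Y → . ;], [Y → . E], [Y → . b * ;], [Y → .], [Y' → . Y] }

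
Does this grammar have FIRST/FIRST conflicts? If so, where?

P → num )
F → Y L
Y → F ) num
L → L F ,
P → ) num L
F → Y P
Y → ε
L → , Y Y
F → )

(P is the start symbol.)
FIRST sets of the non-terminals at (or reachable through a nullable prefix from) the front of some alternative:
  FIRST(Y) = { ')', ',', 'num', ε }
  FIRST(L) = { ',' }
  FIRST(P) = { ')', 'num' }
  FIRST(F) = { ')', ',', 'num' }

Productions for P:
  P → num ): FIRST = { 'num' }
  P → ) num L: FIRST = { ')' }
Productions for F:
  F → Y L: FIRST = { ')', ',', 'num' }
  F → Y P: FIRST = { ')', ',', 'num' }
  F → ): FIRST = { ')' }
Productions for Y:
  Y → F ) num: FIRST = { ')', ',', 'num' }
  Y → ε: FIRST = { ε }
Productions for L:
  L → L F ,: FIRST = { ',' }
  L → , Y Y: FIRST = { ',' }

Conflict for F: F → Y L and F → Y P
  Overlap: { ')', ',', 'num' }
Conflict for F: F → Y L and F → )
  Overlap: { ')' }
Conflict for F: F → Y P and F → )
  Overlap: { ')' }
Conflict for L: L → L F , and L → , Y Y
  Overlap: { ',' }

Answer: Yes. F → Y L / F → Y P on { ')', ',', 'num' }; F → Y L / F → ')' on { ')' }; F → Y P / F → ')' on { ')' }; L → L F ',' / L → ',' Y Y on { ',' }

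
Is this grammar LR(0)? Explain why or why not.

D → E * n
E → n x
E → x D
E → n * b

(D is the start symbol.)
Yes, the grammar is LR(0)

A grammar is LR(0) if no state in the canonical LR(0) collection has:
  - both a shift item (dot before a terminal) and a complete item (shift-reduce conflict), or
  - two or more complete items (reduce-reduce conflict; the accept item [D' → D .] counts as a complete item here).

Augment with D' → D and build the canonical LR(0) collection (I0 = CLOSURE({[D' → . D]}), then GOTO on every symbol after a dot until no new states appear). It has 11 states:
  I0: { [D → . E * n], [D' → . D], [E → . n * b], [E → . n x], [E → . x D] }  — shift
  I1: { [D' → D .] }  — accept
  I2: { [D → E . * n] }  — shift
  I3: { [E → n . * b], [E → n . x] }  — shift
  I4: { [D → . E * n], [E → . n * b], [E → . n x], [E → . x D], [E → x . D] }  — shift
  I5: { [E → x D .] }  — reduce
  I6: { [E → n * . b] }  — shift
  I7: { [E → n x .] }  — reduce
  I8: { [E → n * b .] }  — reduce
  I9: { [D → E * . n] }  — shift
  I10: { [D → E * n .] }  — reduce

Every state is either a pure shift/goto state or contains exactly one complete item and nothing to shift — no conflicts. The grammar is LR(0).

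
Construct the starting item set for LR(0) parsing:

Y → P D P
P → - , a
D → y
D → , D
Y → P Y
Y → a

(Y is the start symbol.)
First, augment the grammar with Y' → Y
I₀ = CLOSURE({ [Y' → . Y] }):
  [Y' → . Y] has the dot before Y: add [Y → . P D P], [Y → . P Y], [Y → . a]
  [Y → . P D P] has the dot before P: add [P → . - , a]
No further items can be added.

I₀ = { [P → . - , a], [Y → . P D P], [Y → . P Y], [Y → . a], [Y' → . Y] }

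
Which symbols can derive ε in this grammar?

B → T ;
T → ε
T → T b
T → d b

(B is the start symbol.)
A non-terminal is nullable if it can derive ε (the empty string): either it has an ε-production, or it has a production whose right-hand side consists entirely of nullable non-terminals.

ε-productions: T → ε
So T is immediately nullable.
No further non-terminal can be added: every production for the remaining non-terminals contains a terminal or a non-nullable non-terminal.
Nullable = { 'T' }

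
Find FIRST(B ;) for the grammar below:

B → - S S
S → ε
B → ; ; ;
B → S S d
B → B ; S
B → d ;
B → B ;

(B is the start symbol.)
FIRST sets of the non-terminals involved (from the grammar, by fixed-point iteration):
  FIRST(B) = { '-', ';', 'd' }

To compute FIRST(B ;), process the symbols left to right:
Symbol B is a non-terminal. Add FIRST(B) \ {ε} = { '-', ';', 'd' }
B is not nullable (ε ∉ FIRST(B)), so stop here.
FIRST(B ;) = { '-', ';', 'd' }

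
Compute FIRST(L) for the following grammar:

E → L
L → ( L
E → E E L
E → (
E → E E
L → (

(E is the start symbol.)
{ '(' }

From L → ( L:
  - '(' is a terminal: add '(' and stop
From L → (:
  - '(' is a terminal: add '(' and stop

Collecting: FIRST(L) = { '(' }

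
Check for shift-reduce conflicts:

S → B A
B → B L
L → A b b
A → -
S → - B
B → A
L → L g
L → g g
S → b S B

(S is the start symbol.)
A shift-reduce conflict occurs when an LR(0) state has both:
  - a complete (reduce) item [A → α .] (dot at the end), and
  - a shift item [B → β . c γ] (dot before a terminal).

Augment with S' → S and build the canonical LR(0) collection (I0 = CLOSURE({[S' → . S]}), then GOTO on every symbol after a dot until no new states appear). It has 18 states:
  I0: { [A → . -], [B → . A], [B → . B L], [S → . - B], [S → . B A], [S → . b S B], [S' → . S] }  — shift
  I1: { [A → - .], [A → . -], [B → . A], [B → . B L], [S → - . B] }  — shift, reduce
  I2: { [B → A .] }  — reduce
  I3: { [A → . -], [B → B . L], [L → . A b b], [L → . L g], [L → . g g], [S → B . A] }  — shift
  I4: { [S' → S .] }  — accept
  I5: { [A → . -], [B → . A], [B → . B L], [S → . - B], [S → . B A], [S → . b S B], [S → b . S B] }  — shift
  I6: { [A → . -], [B → . A], [B → . B L], [S → b S . B] }  — shift
  I7: { [A → - .] }  — reduce
  I8: { [A → . -], [B → B . L], [L → . A b b], [L → . L g], [L → . g g], [S → b S B .] }  — shift, reduce
  I9: { [L → A . b b] }  — shift
  I10: { [B → B L .], [L → L . g] }  — shift, reduce
  I11: { [L → g . g] }  — shift
  I12: { [L → g g .] }  — reduce
  I13: { [L → L g .] }  — reduce
  I14: { [L → A b . b] }  — shift
  I15: { [L → A b b .] }  — reduce
  I16: { [L → A . b b], [S → B A .] }  — shift, reduce
  I17: { [A → . -], [B → B . L], [L → . A b b], [L → . L g], [L → . g g], [S → - B .] }  — shift, reduce

I1 contains reduce item [A → - .] and shift item [A → . -] — shift-reduce conflict.
I8 contains reduce item [S → b S B .] and shift items [A → . -], [L → . g g] — shift-reduce conflict.
I10 contains reduce item [B → B L .] and shift item [L → L . g] — shift-reduce conflict.
I16 contains reduce item [S → B A .] and shift item [L → A . b b] — shift-reduce conflict.
I17 contains reduce item [S → - B .] and shift items [A → . -], [L → . g g] — shift-reduce conflict.

Answer: Yes — I1: [A → - .] vs [A → . -]; I8: [S → b S B .] vs [A → . -]; I10: [B → B L .] vs [L → L . g]; I16: [S → B A .] vs [L → A . b b]; I17: [S → - B .] vs [A → . -]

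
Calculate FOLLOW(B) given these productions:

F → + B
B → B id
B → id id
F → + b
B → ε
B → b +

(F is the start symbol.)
To compute FOLLOW(B), find every occurrence of B on a right-hand side N → α B β: add FIRST(β) \ {ε}, and if β is empty or nullable also add FOLLOW(N). Iterate to a fixed point.

In F → + B: B is at the end, add FOLLOW(F)
In B → B id: B is followed by id, add FIRST(id) \ {ε} = { 'id' }

The FOLLOW sets referred to above (computed the same way, to a fixed point):
  FOLLOW(F) = { $ }

Taking the union: FOLLOW(B) = { $, 'id' }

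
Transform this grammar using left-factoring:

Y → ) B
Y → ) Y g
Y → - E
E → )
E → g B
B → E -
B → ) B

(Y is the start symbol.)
Y → ) Y'
Y' → B
Y' → Y g
Y → - E
E → )
E → g B
B → E -
B → ) B

Left-factoring transforms A → αβ₁ | αβ₂ into A → αA' and A' → β₁ | β₂
(α is the longest common prefix among the alternatives). Repeat until
no nonterminal has two alternatives with a common prefix.

Round 1: Y has alternatives sharing prefix ')'. Introduce Y': Y → ) Y'
  Add: Y' → B
  Add: Y' → Y g

No remaining common prefixes — done.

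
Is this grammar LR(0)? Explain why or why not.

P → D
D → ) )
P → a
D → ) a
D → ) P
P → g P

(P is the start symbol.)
No. Shift-reduce conflict between [D → ) ) .] and [D → . ) )]

Augment with P' → P and build the canonical LR(0) collection (I0 = CLOSURE({[P' → . P]}), then GOTO on every symbol after a dot until no new states appear). It has 10 states:
  I0: { [D → . ) )], [D → . ) P], [D → . ) a], [P → . D], [P → . a], [P → . g P], [P' → . P] }  — shift
  I1: { [D → ) . )], [D → ) . P], [D → ) . a], [D → . ) )], [D → . ) P], [D → . ) a], [P → . D], [P → . a], [P → . g P] }  — shift
  I2: { [P → D .] }  — reduce
  I3: { [P' → P .] }  — accept
  I4: { [P → a .] }  — reduce
  I5: { [D → . ) )], [D → . ) P], [D → . ) a], [P → . D], [P → . a], [P → . g P], [P → g . P] }  — shift
  I6: { [P → g P .] }  — reduce
  I7: { [D → ) ) .], [D → ) . )], [D → ) . P], [D → ) . a], [D → . ) )], [D → . ) P], [D → . ) a], [P → . D], [P → . a], [P → . g P] }  — shift, reduce
  I8: { [D → ) P .] }  — reduce
  I9: { [D → ) a .], [P → a .] }  — 2 reduces

Conflict in state I7:
  Shift-reduce conflict between [D → ) ) .] and [D → . ) )]
So the grammar is NOT LR(0).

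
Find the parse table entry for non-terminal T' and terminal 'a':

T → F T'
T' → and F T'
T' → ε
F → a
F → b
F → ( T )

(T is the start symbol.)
Empty (error entry)

To find M[T', 'a'], we find productions for T' where 'a' is in the predict set (PREDICT(N → α) = (FIRST(α) \ {ε}) ∪ (FOLLOW(N) if α ⇒* ε)).

Relevant sets:
  FOLLOW(T') = { $, ')' }

T' → and F T': PREDICT = { 'and' }
T' → ε: PREDICT = { $, ')' }

M[T', 'a'] is empty (no production applies)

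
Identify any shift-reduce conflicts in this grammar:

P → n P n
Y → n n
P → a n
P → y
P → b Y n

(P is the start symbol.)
No shift-reduce conflicts

A shift-reduce conflict occurs when an LR(0) state has both:
  - a complete (reduce) item [A → α .] (dot at the end), and
  - a shift item [B → β . c γ] (dot before a terminal).

Augment with P' → P and build the canonical LR(0) collection (I0 = CLOSURE({[P' → . P]}), then GOTO on every symbol after a dot until no new states appear). It has 13 states:
  I0: { [P → . a n], [P → . b Y n], [P → . n P n], [P → . y], [P' → . P] }  — shift
  I1: { [P' → P .] }  — accept
  I2: { [P → a . n] }  — shift
  I3: { [P → b . Y n], [Y → . n n] }  — shift
  I4: { [P → . a n], [P → . b Y n], [P → . n P n], [P → . y], [P → n . P n] }  — shift
  I5: { [P → y .] }  — reduce
  I6: { [P → n P . n] }  — shift
  I7: { [P → n P n .] }  — reduce
  I8: { [P → b Y . n] }  — shift
  I9: { [Y → n . n] }  — shift
  I10: { [Y → n n .] }  — reduce
  I11: { [P → b Y n .] }  — reduce
  I12: { [P → a n .] }  — reduce

No state contains both a complete item and a shift item.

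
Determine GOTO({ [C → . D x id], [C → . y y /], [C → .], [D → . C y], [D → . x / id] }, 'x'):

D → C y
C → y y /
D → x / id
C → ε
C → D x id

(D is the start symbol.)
{ [D → x . / id] }

GOTO(I, 'x') = CLOSURE({ [A → αX.β] : [A → α.Xβ] ∈ I, X = 'x' })

Items with dot before 'x', with the dot advanced:
  [D → . x / id] → [D → x . / id]
Closure adds nothing (no advanced item has the dot before a non-terminal).

GOTO = { [D → x . / id] }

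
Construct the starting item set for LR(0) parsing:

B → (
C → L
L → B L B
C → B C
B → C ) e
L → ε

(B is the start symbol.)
{ [B → . (], [B → . C ) e], [B' → . B], [C → . B C], [C → . L], [L → . B L B], [L → .] }

First, augment the grammar with B' → B
I₀ = CLOSURE({ [B' → . B] }):
  [B' → . B] has the dot before B: add [B → . (], [B → . C ) e]
  [B → . C ) e] has the dot before C: add [C → . L], [C → . B C]
  [C → . L] has the dot before L: add [L → . B L B], [L → .]
No further items can be added.

I₀ = { [B → . (], [B → . C ) e], [B' → . B], [C → . B C], [C → . L], [L → . B L B], [L → .] }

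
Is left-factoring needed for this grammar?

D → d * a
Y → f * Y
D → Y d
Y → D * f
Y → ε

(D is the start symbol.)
No, left-factoring is not needed

Left-factoring is needed when two productions for the same non-terminal
share a common prefix on the right-hand side.

Productions for D:
  D → d * a
  D → Y d
Productions for Y:
  Y → f * Y
  Y → D * f
  Y → ε

No common prefixes found.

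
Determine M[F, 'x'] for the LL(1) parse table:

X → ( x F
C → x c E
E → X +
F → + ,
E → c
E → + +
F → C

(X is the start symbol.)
To find M[F, 'x'], we find productions for F where 'x' is in the predict set (PREDICT(N → α) = (FIRST(α) \ {ε}) ∪ (FOLLOW(N) if α ⇒* ε)).

Relevant sets:
  FIRST(C) = { 'x' }

F → + ,: PREDICT = { '+' }
F → C: PREDICT = { 'x' }
  'x' is in predict set, so this production goes in M[F, 'x']

M[F, 'x'] = F → C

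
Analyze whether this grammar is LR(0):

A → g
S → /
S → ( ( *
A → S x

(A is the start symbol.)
Yes, the grammar is LR(0)

Augment with A' → A and build the canonical LR(0) collection (I0 = CLOSURE({[A' → . A]}), then GOTO on every symbol after a dot until no new states appear). It has 9 states:
  I0: { [A → . S x], [A → . g], [A' → . A], [S → . ( ( *], [S → . /] }  — shift
  I1: { [S → ( . ( *] }  — shift
  I2: { [S → / .] }  — reduce
  I3: { [A' → A .] }  — accept
  I4: { [A → S . x] }  — shift
  I5: { [A → g .] }  — reduce
  I6: { [A → S x .] }  — reduce
  I7: { [S → ( ( . *] }  — shift
  I8: { [S → ( ( * .] }  — reduce

Every state is either a pure shift/goto state or contains exactly one complete item and nothing to shift — no conflicts. The grammar is LR(0).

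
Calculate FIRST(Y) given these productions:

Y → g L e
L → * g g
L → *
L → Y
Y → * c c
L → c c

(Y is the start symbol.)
{ '*', 'g' }

To compute FIRST(Y), examine every production with Y on the left-hand side, reading each right-hand side left to right until a non-nullable symbol is reached.

From Y → g L e:
  - g is a terminal: add 'g' and stop
From Y → * c c:
  - '*' is a terminal: add '*' and stop

Collecting: FIRST(Y) = { '*', 'g' }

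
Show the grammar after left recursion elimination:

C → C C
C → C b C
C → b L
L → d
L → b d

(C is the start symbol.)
C is directly left-recursive. The standard transformation for
  A → A α₁ | ... | A α_m | β₁ | ... | β_n
is
  A  → β₁ A' | ... | β_n A'
  A' → α₁ A' | ... | α_m A' | ε

C → b L becomes C → b L C'
C → C C becomes C' → C C'
C → C b C becomes C' → b C C'
Add C' → ε

Productions for other non-terminals are unchanged:
  L → d
  L → b d

Resulting grammar:
C → b L C'
C' → C C'
C' → b C C'
C' → ε
L → d
L → b d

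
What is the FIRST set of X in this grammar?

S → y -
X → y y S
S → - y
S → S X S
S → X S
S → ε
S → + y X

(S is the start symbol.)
To compute FIRST(X), examine every production with X on the left-hand side, reading each right-hand side left to right until a non-nullable symbol is reached.

From X → y y S:
  - y is a terminal: add 'y' and stop

Collecting: FIRST(X) = { 'y' }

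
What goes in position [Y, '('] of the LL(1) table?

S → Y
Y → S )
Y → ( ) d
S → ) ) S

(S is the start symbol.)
To find M[Y, '('], we find productions for Y where '(' is in the predict set (PREDICT(N → α) = (FIRST(α) \ {ε}) ∪ (FOLLOW(N) if α ⇒* ε)).

Relevant sets:
  FIRST(S) = { '(', ')' }

Y → S ): PREDICT = { '(', ')' }
  '(' is in predict set, so this production goes in M[Y, '(']
Y → ( ) d: PREDICT = { '(' }
  '(' is in predict set, so this production goes in M[Y, '(']

M[Y, '('] = Y → S ), Y → ( ) d  (a multiply-defined cell — the grammar is not LL(1))

Answer: Y → S ), Y → ( ) d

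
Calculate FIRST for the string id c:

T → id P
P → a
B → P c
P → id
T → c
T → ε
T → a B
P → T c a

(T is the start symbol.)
{ 'id' }

To compute FIRST(id c), process the symbols left to right:
Symbol id is a terminal. Add 'id' and stop.
FIRST(id c) = { 'id' }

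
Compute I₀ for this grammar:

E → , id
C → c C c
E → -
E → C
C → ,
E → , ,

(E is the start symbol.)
{ [C → . ,], [C → . c C c], [E → . , ,], [E → . , id], [E → . -], [E → . C], [E' → . E] }

First, augment the grammar with E' → E
I₀ = CLOSURE({ [E' → . E] }):
  [E' → . E] has the dot before E: add [E → . , id], [E → . -], [E → . C], [E → . , ,]
  [E → . C] has the dot before C: add [C → . c C c], [C → . ,]
No further items can be added.

I₀ = { [C → . ,], [C → . c C c], [E → . , ,], [E → . , id], [E → . -], [E → . C], [E' → . E] }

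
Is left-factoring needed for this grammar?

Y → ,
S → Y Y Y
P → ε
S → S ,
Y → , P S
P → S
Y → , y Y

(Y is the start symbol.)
Left-factoring is needed when two productions for the same non-terminal
share a common prefix on the right-hand side.

Productions for Y:
  Y → ,
  Y → , P S
  Y → , y Y
Productions for S:
  S → Y Y Y
  S → S ,
Productions for P:
  P → ε
  P → S

Found common prefix ',' in productions for Y

Answer: Yes, Y has productions with common prefix ','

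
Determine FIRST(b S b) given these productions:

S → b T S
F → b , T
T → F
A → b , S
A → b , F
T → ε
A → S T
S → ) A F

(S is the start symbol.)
{ 'b' }

To compute FIRST(b S b), process the symbols left to right:
Symbol b is a terminal. Add 'b' and stop.
FIRST(b S b) = { 'b' }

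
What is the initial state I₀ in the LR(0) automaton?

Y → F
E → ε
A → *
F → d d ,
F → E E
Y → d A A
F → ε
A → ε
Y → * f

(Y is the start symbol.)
{ [E → .], [F → . E E], [F → . d d ,], [F → .], [Y → . * f], [Y → . F], [Y → . d A A], [Y' → . Y] }

First, augment the grammar with Y' → Y
I₀ = CLOSURE({ [Y' → . Y] }):
  [Y' → . Y] has the dot before Y: add [Y → . F], [Y → . d A A], [Y → . * f]
  [Y → . F] has the dot before F: add [F → . d d ,], [F → . E E], [F → .]
  [F → . E E] has the dot before E: add [E → .]
No further items can be added.

I₀ = { [E → .], [F → . E E], [F → . d d ,], [F → .], [Y → . * f], [Y → . F], [Y → . d A A], [Y' → . Y] }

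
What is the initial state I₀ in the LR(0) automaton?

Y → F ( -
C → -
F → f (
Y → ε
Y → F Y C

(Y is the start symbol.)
First, augment the grammar with Y' → Y
I₀ = CLOSURE({ [Y' → . Y] }):
  [Y' → . Y] has the dot before Y: add [Y → . F ( -], [Y → .], [Y → . F Y C]
  [Y → . F ( -] has the dot before F: add [F → . f (]
No further items can be added.

I₀ = { [F → . f (], [Y → . F ( -], [Y → . F Y C], [Y → .], [Y' → . Y] }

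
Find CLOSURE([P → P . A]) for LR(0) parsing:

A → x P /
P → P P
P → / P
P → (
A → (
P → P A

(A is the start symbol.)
To compute CLOSURE, for each item [A → α.Bβ] where B is a non-terminal, add [B → .γ] for all productions B → γ; repeat for the newly added items until nothing changes.

Start with: [P → P . A]
  [P → P . A] has the dot before A: add [A → . x P /], [A → . (]
No further items can be added.

CLOSURE = { [A → . (], [A → . x P /], [P → P . A] }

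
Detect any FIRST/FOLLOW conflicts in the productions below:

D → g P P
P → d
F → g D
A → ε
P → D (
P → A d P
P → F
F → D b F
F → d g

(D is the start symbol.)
No FIRST/FOLLOW conflicts.

A FIRST/FOLLOW conflict occurs when a non-terminal N has a nullable alternative N → β (β ⇒* ε) and another alternative N → α with FIRST(α) ∩ FOLLOW(N) ≠ ∅: on such a lookahead the parser cannot decide between expanding α and letting N vanish via β.

Nullable non-terminals: A.
A has a nullable alternative but only one production, so nothing to check.

D, F, P have no nullable alternative, so no FIRST/FOLLOW check is needed there.

No FIRST/FOLLOW conflicts found.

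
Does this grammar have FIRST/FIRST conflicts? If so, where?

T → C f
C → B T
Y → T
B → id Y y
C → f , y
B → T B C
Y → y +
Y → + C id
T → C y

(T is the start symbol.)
Yes. T → C f / T → C y on { 'f', 'id' }; C → B T / C → f ',' y on { 'f' }; B → id Y y / B → T B C on { 'id' }

FIRST sets of the non-terminals at (or reachable through a nullable prefix from) the front of some alternative:
  FIRST(C) = { 'f', 'id' }
  FIRST(B) = { 'f', 'id' }
  FIRST(T) = { 'f', 'id' }

Productions for T:
  T → C f: FIRST = { 'f', 'id' }
  T → C y: FIRST = { 'f', 'id' }
Productions for C:
  C → B T: FIRST = { 'f', 'id' }
  C → f , y: FIRST = { 'f' }
Productions for Y:
  Y → T: FIRST = { 'f', 'id' }
  Y → y +: FIRST = { 'y' }
  Y → + C id: FIRST = { '+' }
Productions for B:
  B → id Y y: FIRST = { 'id' }
  B → T B C: FIRST = { 'f', 'id' }

Conflict for T: T → C f and T → C y
  Overlap: { 'f', 'id' }
Conflict for C: C → B T and C → f , y
  Overlap: { 'f' }
Conflict for B: B → id Y y and B → T B C
  Overlap: { 'id' }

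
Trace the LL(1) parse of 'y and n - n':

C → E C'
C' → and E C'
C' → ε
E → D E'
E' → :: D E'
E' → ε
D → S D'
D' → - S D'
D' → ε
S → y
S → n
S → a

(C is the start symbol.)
Stack is shown with the top on the left.

Stack           Input          Action
-------------------------------------
C $             y and n - n $  output C → E C'
E C' $          y and n - n $  output E → D E'
D E' C' $       y and n - n $  output D → S D'
S D' E' C' $    y and n - n $  output S → y
y D' E' C' $    y and n - n $  match 'y'
D' E' C' $      and n - n $    output D' → ε
E' C' $         and n - n $    output E' → ε
C' $            and n - n $    output C' → and E C'
and E C' $      and n - n $    match 'and'
E C' $          n - n $        output E → D E'
D E' C' $       n - n $        output D → S D'
S D' E' C' $    n - n $        output S → n
n D' E' C' $    n - n $        match 'n'
D' E' C' $      - n $          output D' → - S D'
- S D' E' C' $  - n $          match '-'
S D' E' C' $    n $            output S → n
n D' E' C' $    n $            match 'n'
D' E' C' $      $              output D' → ε
E' C' $         $              output E' → ε
C' $            $              output C' → ε
$               $              accept

The string is accepted.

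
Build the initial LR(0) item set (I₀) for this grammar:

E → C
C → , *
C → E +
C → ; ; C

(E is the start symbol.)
First, augment the grammar with E' → E
I₀ = CLOSURE({ [E' → . E] }):
  [E' → . E] has the dot before E: add [E → . C]
  [E → . C] has the dot before C: add [C → . , *], [C → . E +], [C → . ; ; C]
No further items can be added.

I₀ = { [C → . , *], [C → . ; ; C], [C → . E +], [E → . C], [E' → . E] }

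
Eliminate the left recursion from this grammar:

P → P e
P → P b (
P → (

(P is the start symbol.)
P is directly left-recursive. The standard transformation for
  A → A α₁ | ... | A α_m | β₁ | ... | β_n
is
  A  → β₁ A' | ... | β_n A'
  A' → α₁ A' | ... | α_m A' | ε

P → ( becomes P → ( P'
P → P e becomes P' → e P'
P → P b ( becomes P' → b ( P'
Add P' → ε

Resulting grammar:
P → ( P'
P' → e P'
P' → b ( P'
P' → ε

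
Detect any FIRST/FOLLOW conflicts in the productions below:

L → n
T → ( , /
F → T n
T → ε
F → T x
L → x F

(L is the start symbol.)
No FIRST/FOLLOW conflicts.

A FIRST/FOLLOW conflict occurs when a non-terminal N has a nullable alternative N → β (β ⇒* ε) and another alternative N → α with FIRST(α) ∩ FOLLOW(N) ≠ ∅: on such a lookahead the parser cannot decide between expanding α and letting N vanish via β.

Nullable non-terminals: T.

T: nullable alternative(s) T → ε; FOLLOW(T) = { 'n', 'x' }
  T → ( , /: FIRST \ {ε} = { '(' } — disjoint from FOLLOW(T)
  T → ε: FIRST \ {ε} = { } — this is the only nullable alternative, skip

F, L have no nullable alternative, so no FIRST/FOLLOW check is needed there.

No FIRST/FOLLOW conflicts found.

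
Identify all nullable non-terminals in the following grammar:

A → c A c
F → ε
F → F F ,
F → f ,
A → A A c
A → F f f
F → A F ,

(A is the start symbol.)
ε-productions: F → ε
So F is immediately nullable.
No further non-terminal can be added: every production for the remaining non-terminals contains a terminal or a non-nullable non-terminal.
Nullable = { 'F' }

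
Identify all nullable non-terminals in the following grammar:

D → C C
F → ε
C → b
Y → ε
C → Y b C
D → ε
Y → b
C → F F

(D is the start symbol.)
{ 'C', 'D', 'F', 'Y' }

A non-terminal is nullable if it can derive ε (the empty string): either it has an ε-production, or it has a production whose right-hand side consists entirely of nullable non-terminals.

ε-productions: F → ε, Y → ε, D → ε
So F, Y, D are immediately nullable.
C → F F: every symbol on the right is nullable, so C is nullable too.
Every non-terminal is now nullable.
Nullable = { 'C', 'D', 'F', 'Y' }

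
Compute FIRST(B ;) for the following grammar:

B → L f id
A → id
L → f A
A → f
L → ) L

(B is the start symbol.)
FIRST sets of the non-terminals involved (from the grammar, by fixed-point iteration):
  FIRST(B) = { ')', 'f' }

To compute FIRST(B ;), process the symbols left to right:
Symbol B is a non-terminal. Add FIRST(B) \ {ε} = { ')', 'f' }
B is not nullable (ε ∉ FIRST(B)), so stop here.
FIRST(B ;) = { ')', 'f' }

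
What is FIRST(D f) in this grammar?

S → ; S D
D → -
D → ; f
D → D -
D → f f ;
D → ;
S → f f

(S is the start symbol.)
{ '-', ';', 'f' }

FIRST sets of the non-terminals involved (from the grammar, by fixed-point iteration):
  FIRST(D) = { '-', ';', 'f' }

To compute FIRST(D f), process the symbols left to right:
Symbol D is a non-terminal. Add FIRST(D) \ {ε} = { '-', ';', 'f' }
D is not nullable (ε ∉ FIRST(D)), so stop here.
FIRST(D f) = { '-', ';', 'f' }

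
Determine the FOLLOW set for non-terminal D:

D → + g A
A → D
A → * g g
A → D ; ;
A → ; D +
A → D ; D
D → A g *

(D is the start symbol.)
{ $, '+', ';', 'g' }

To compute FOLLOW(D), find every occurrence of D on a right-hand side N → α D β: add FIRST(β) \ {ε}, and if β is empty or nullable also add FOLLOW(N). Iterate to a fixed point.

D is the start symbol, so $ ∈ FOLLOW(D).
In A → D: D is at the end, add FOLLOW(A)
In A → D ; ;: D is followed by ';' ';', add FIRST(';' ';') \ {ε} = { ';' }
In A → ; D +: D is followed by '+', add FIRST('+') \ {ε} = { '+' }
In A → D ; D: D is followed by ';' D, add FIRST(';' D) \ {ε} = { ';' }
In A → D ; D: D is at the end, add FOLLOW(A)

The FOLLOW sets referred to above (computed the same way, to a fixed point):
  FOLLOW(A) = { $, '+', ';', 'g' }

Taking the union: FOLLOW(D) = { $, '+', ';', 'g' }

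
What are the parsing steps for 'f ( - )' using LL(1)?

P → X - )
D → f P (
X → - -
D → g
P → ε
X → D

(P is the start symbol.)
LL(1) parsing maintains a stack (initially the start symbol over $) and the input. At each step: if the stack top is a terminal, match it against the current input token; if it is a non-terminal N, replace it with the RHS of M[N, lookahead] (the unique production whose predict set contains the lookahead).

Stack is shown with the top on the left.

Stack        Input      Action
------------------------------
P $          f ( - ) $  output P → X - )
X - ) $      f ( - ) $  output X → D
D - ) $      f ( - ) $  output D → f P (
f P ( - ) $  f ( - ) $  match 'f'
P ( - ) $    ( - ) $    output P → ε
( - ) $      ( - ) $    match '('
- ) $        - ) $      match '-'
) $          ) $        match ')'
$            $          accept

The string is accepted.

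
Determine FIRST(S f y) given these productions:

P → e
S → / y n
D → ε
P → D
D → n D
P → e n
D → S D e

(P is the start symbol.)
{ '/' }

FIRST sets of the non-terminals involved (from the grammar, by fixed-point iteration):
  FIRST(S) = { '/' }

To compute FIRST(S f y), process the symbols left to right:
Symbol S is a non-terminal. Add FIRST(S) \ {ε} = { '/' }
S is not nullable (ε ∉ FIRST(S)), so stop here.
FIRST(S f y) = { '/' }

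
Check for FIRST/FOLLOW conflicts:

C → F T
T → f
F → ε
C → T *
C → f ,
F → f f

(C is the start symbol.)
A FIRST/FOLLOW conflict occurs when a non-terminal N has a nullable alternative N → β (β ⇒* ε) and another alternative N → α with FIRST(α) ∩ FOLLOW(N) ≠ ∅: on such a lookahead the parser cannot decide between expanding α and letting N vanish via β.

Nullable non-terminals: F.

F: nullable alternative(s) F → ε; FOLLOW(F) = { 'f' }
  F → ε: FIRST \ {ε} = { } — this is the only nullable alternative, skip
  F → f f: FIRST \ {ε} = { 'f' } — overlaps FOLLOW(F) on { 'f' }: CONFLICT

C, T have no nullable alternative, so no FIRST/FOLLOW check is needed there.

So the grammar has 1 FIRST/FOLLOW conflict (marked CONFLICT above).

Answer: Yes. F → f f with FOLLOW(F) on { 'f' }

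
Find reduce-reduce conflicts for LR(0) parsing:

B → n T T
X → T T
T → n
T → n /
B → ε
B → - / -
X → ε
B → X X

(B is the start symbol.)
Yes — I0: [B → .] vs [X → .]

A reduce-reduce conflict occurs when an LR(0) state has two complete items [A → α .] and [B → β .] — both call for a reduction, and with no lookahead the parser cannot choose between them.

Augment with B' → B and build the canonical LR(0) collection (I0 = CLOSURE({[B' → . B]}), then GOTO on every symbol after a dot until no new states appear). It has 14 states:
  I0: { [B → . - / -], [B → . X X], [B → . n T T], [B → .], [B' → . B], [T → . n /], [T → . n], [X → . T T], [X → .] }  — shift, 2 reduces
  I1: { [B → - . / -] }  — shift
  I2: { [B' → B .] }  — accept
  I3: { [T → . n /], [T → . n], [X → T . T] }  — shift
  I4: { [B → X . X], [T → . n /], [T → . n], [X → . T T], [X → .] }  — shift, reduce
  I5: { [B → n . T T], [T → . n /], [T → . n], [T → n . /], [T → n .] }  — shift, reduce
  I6: { [T → n / .] }  — reduce
  I7: { [B → n T . T], [T → . n /], [T → . n] }  — shift
  I8: { [T → n . /], [T → n .] }  — shift, reduce
  I9: { [B → n T T .] }  — reduce
  I10: { [B → X X .] }  — reduce
  I11: { [X → T T .] }  — reduce
  I12: { [B → - / . -] }  — shift
  I13: { [B → - / - .] }  — reduce

I0 contains complete items [B → .], [X → .] — reduce-reduce conflict.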